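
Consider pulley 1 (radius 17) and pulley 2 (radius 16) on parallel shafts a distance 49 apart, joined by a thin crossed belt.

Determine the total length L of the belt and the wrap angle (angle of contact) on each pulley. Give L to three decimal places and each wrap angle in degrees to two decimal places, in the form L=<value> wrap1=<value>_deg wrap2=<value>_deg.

crossed belt: β = asin((r1+r2)/C) = asin(33/49) = 42.3354°
wrap1 = wrap2 = π + 2β = 264.6708°
tangent length = C·cosβ = 36.2215
L = (r1+r2)·wrap + 2·C·cosβ = 33·4.6194 + 2·36.2215 = 224.8825

L=224.883 wrap1=264.67_deg wrap2=264.67_deg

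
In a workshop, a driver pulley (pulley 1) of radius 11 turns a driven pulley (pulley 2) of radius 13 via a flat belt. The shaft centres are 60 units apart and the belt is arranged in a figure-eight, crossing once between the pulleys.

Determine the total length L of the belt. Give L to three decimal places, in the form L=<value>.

crossed belt: β = asin((r1+r2)/C) = asin(24/60) = 23.5782°
wrap1 = wrap2 = π + 2β = 227.1564°
tangent length = C·cosβ = 54.9909
L = (r1+r2)·wrap + 2·C·cosβ = 24·3.9646 + 2·54.9909 = 205.1328

L=205.133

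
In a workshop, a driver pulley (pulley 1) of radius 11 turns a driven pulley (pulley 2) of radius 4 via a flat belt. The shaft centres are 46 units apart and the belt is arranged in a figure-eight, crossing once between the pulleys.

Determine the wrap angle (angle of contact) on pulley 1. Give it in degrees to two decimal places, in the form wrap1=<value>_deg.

wrap1=218.06_deg

crossed belt: β = asin((r1+r2)/C) = asin(15/46) = 19.0314°
wrap1 = wrap2 = π + 2β = 218.0629°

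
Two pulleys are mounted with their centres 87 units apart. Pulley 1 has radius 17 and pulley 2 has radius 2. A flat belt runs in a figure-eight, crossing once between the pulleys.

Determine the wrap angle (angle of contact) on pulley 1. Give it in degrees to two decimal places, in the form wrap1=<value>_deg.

wrap1=205.23_deg

crossed belt: β = asin((r1+r2)/C) = asin(19/87) = 12.6145°
wrap1 = wrap2 = π + 2β = 205.2291°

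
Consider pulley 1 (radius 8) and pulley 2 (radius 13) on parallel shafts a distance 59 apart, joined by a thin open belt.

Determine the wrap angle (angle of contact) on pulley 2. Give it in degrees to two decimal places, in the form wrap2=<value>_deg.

open belt: β = asin((r2−r1)/C) = asin(5/59) = 4.8614°
wrap1 = π − 2β = 170.2772°
wrap2 = π + 2β = 189.7228°

wrap2=189.72_deg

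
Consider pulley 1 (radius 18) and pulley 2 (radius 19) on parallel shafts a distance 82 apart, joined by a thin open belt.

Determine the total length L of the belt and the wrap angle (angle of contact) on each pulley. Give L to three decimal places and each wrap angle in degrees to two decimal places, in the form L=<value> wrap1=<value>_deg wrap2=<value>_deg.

open belt: β = asin((r2−r1)/C) = asin(1/82) = 0.6987°
wrap1 = π − 2β = 178.6025°
wrap2 = π + 2β = 181.3975°
tangent length = C·cosβ = 81.9939
L = r1·wrap1 + r2·wrap2 + 2·C·cosβ = 18·3.1172 + 19·3.1660 + 2·81.9939 = 280.2511

L=280.251 wrap1=178.60_deg wrap2=181.40_deg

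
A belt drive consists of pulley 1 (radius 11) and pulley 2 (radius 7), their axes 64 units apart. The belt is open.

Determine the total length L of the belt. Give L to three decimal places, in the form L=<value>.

L=184.799

open belt: β = asin((r2−r1)/C) = asin(-4/64) = -3.5833°
wrap1 = π − 2β = 187.1666°
wrap2 = π + 2β = 172.8334°
tangent length = C·cosβ = 63.8749
L = r1·wrap1 + r2·wrap2 + 2·C·cosβ = 11·3.2667 + 7·3.0165 + 2·63.8749 = 184.7987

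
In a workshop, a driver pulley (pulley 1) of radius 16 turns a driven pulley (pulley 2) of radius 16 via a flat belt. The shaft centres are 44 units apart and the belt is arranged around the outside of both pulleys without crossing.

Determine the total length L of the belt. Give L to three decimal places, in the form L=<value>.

open belt: β = asin((r2−r1)/C) = asin(0/44) = 0.0000°
wrap1 = π − 2β = 180.0000°
wrap2 = π + 2β = 180.0000°
tangent length = C·cosβ = 44.0000
L = r1·wrap1 + r2·wrap2 + 2·C·cosβ = 16·3.1416 + 16·3.1416 + 2·44.0000 = 188.5310

L=188.531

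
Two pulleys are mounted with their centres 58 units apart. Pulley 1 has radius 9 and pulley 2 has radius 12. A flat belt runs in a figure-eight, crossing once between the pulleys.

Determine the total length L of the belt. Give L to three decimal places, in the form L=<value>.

L=189.663

crossed belt: β = asin((r1+r2)/C) = asin(21/58) = 21.2273°
wrap1 = wrap2 = π + 2β = 222.4546°
tangent length = C·cosβ = 54.0648
L = (r1+r2)·wrap + 2·C·cosβ = 21·3.8826 + 2·54.0648 = 189.6634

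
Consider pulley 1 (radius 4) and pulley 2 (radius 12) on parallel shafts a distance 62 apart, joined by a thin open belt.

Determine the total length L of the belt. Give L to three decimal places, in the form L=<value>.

L=175.299

open belt: β = asin((r2−r1)/C) = asin(8/62) = 7.4137°
wrap1 = π − 2β = 165.1727°
wrap2 = π + 2β = 194.8273°
tangent length = C·cosβ = 61.4817
L = r1·wrap1 + r2·wrap2 + 2·C·cosβ = 4·2.8828 + 12·3.4004 + 2·61.4817 = 175.2992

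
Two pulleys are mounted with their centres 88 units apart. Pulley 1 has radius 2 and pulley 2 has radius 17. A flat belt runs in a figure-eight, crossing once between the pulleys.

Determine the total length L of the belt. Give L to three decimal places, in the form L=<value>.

L=239.809

crossed belt: β = asin((r1+r2)/C) = asin(19/88) = 12.4689°
wrap1 = wrap2 = π + 2β = 204.9377°
tangent length = C·cosβ = 85.9244
L = (r1+r2)·wrap + 2·C·cosβ = 19·3.5768 + 2·85.9244 = 239.8087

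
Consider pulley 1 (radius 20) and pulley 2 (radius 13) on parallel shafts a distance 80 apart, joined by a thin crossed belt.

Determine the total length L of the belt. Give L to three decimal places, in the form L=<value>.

crossed belt: β = asin((r1+r2)/C) = asin(33/80) = 24.3620°
wrap1 = wrap2 = π + 2β = 228.7240°
tangent length = C·cosβ = 72.8766
L = (r1+r2)·wrap + 2·C·cosβ = 33·3.9920 + 2·72.8766 = 277.4888

L=277.489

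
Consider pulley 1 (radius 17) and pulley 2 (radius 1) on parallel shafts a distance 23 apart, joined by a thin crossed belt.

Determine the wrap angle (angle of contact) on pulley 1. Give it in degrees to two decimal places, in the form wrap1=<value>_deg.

crossed belt: β = asin((r1+r2)/C) = asin(18/23) = 51.5000°
wrap1 = wrap2 = π + 2β = 283.0001°

wrap1=283.00_deg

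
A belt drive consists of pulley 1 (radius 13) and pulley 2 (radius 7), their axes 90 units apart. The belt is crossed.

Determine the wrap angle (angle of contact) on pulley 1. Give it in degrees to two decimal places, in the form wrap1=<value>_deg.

crossed belt: β = asin((r1+r2)/C) = asin(20/90) = 12.8396°
wrap1 = wrap2 = π + 2β = 205.6792°

wrap1=205.68_deg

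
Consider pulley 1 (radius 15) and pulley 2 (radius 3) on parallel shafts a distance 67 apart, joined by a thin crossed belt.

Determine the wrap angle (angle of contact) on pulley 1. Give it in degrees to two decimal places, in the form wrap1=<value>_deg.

wrap1=211.17_deg

crossed belt: β = asin((r1+r2)/C) = asin(18/67) = 15.5843°
wrap1 = wrap2 = π + 2β = 211.1687°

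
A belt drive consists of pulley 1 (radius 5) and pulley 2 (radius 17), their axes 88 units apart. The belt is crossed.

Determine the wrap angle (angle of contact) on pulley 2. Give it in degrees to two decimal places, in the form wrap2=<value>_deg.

crossed belt: β = asin((r1+r2)/C) = asin(22/88) = 14.4775°
wrap1 = wrap2 = π + 2β = 208.9550°

wrap2=208.96_deg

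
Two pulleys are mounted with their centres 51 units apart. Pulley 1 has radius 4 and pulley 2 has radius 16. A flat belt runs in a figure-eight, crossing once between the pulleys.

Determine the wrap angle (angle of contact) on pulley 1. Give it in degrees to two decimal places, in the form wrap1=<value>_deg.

crossed belt: β = asin((r1+r2)/C) = asin(20/51) = 23.0888°
wrap1 = wrap2 = π + 2β = 226.1775°

wrap1=226.18_deg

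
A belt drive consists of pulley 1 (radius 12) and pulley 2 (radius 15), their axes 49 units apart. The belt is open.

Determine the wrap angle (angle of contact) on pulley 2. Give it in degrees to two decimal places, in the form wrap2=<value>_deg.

wrap2=187.02_deg

open belt: β = asin((r2−r1)/C) = asin(3/49) = 3.5101°
wrap1 = π − 2β = 172.9798°
wrap2 = π + 2β = 187.0202°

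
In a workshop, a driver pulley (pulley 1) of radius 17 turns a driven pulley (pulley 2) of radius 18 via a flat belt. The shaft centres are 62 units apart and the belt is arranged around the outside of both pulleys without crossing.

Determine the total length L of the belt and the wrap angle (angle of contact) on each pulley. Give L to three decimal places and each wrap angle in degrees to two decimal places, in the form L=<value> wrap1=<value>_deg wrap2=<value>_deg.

open belt: β = asin((r2−r1)/C) = asin(1/62) = 0.9242°
wrap1 = π − 2β = 178.1517°
wrap2 = π + 2β = 181.8483°
tangent length = C·cosβ = 61.9919
L = r1·wrap1 + r2·wrap2 + 2·C·cosβ = 17·3.1093 + 18·3.1739 + 2·61.9919 = 233.9719

L=233.972 wrap1=178.15_deg wrap2=181.85_deg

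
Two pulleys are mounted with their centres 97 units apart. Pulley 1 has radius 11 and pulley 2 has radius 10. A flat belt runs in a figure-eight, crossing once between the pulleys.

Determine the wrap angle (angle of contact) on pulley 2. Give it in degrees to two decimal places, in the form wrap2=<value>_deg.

crossed belt: β = asin((r1+r2)/C) = asin(21/97) = 12.5032°
wrap1 = wrap2 = π + 2β = 205.0065°

wrap2=205.01_deg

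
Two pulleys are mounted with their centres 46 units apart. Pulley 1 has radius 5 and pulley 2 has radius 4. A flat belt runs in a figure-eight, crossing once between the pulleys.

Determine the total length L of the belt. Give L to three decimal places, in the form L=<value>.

L=122.041

crossed belt: β = asin((r1+r2)/C) = asin(9/46) = 11.2828°
wrap1 = wrap2 = π + 2β = 202.5656°
tangent length = C·cosβ = 45.1110
L = (r1+r2)·wrap + 2·C·cosβ = 9·3.5354 + 2·45.1110 = 122.0409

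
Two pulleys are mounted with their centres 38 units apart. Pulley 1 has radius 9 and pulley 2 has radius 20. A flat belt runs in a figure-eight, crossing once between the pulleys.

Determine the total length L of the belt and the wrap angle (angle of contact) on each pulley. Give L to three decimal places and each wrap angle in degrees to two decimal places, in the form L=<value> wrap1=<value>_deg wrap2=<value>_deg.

L=190.573 wrap1=279.49_deg wrap2=279.49_deg

crossed belt: β = asin((r1+r2)/C) = asin(29/38) = 49.7434°
wrap1 = wrap2 = π + 2β = 279.4868°
tangent length = C·cosβ = 24.5561
L = (r1+r2)·wrap + 2·C·cosβ = 29·4.8780 + 2·24.5561 = 190.5731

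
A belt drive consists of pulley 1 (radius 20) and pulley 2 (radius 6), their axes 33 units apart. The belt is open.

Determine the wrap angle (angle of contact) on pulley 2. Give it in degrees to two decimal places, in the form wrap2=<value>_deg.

wrap2=129.79_deg

open belt: β = asin((r2−r1)/C) = asin(-14/33) = -25.1027°
wrap1 = π − 2β = 230.2054°
wrap2 = π + 2β = 129.7946°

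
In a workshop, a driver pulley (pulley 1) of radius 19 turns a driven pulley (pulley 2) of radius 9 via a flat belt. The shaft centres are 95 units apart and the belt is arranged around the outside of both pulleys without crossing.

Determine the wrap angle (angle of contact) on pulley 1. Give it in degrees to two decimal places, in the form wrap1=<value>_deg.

wrap1=192.08_deg

open belt: β = asin((r2−r1)/C) = asin(-10/95) = -6.0423°
wrap1 = π − 2β = 192.0847°
wrap2 = π + 2β = 167.9153°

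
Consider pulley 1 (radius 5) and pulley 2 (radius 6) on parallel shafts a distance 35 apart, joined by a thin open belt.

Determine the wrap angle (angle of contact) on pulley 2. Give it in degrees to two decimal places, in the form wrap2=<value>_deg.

open belt: β = asin((r2−r1)/C) = asin(1/35) = 1.6372°
wrap1 = π − 2β = 176.7255°
wrap2 = π + 2β = 183.2745°

wrap2=183.27_deg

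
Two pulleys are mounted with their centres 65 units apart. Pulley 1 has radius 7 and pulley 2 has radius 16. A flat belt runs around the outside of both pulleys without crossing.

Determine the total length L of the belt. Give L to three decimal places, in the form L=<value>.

open belt: β = asin((r2−r1)/C) = asin(9/65) = 7.9588°
wrap1 = π − 2β = 164.0823°
wrap2 = π + 2β = 195.9177°
tangent length = C·cosβ = 64.3739
L = r1·wrap1 + r2·wrap2 + 2·C·cosβ = 7·2.8638 + 16·3.4194 + 2·64.3739 = 203.5048

L=203.505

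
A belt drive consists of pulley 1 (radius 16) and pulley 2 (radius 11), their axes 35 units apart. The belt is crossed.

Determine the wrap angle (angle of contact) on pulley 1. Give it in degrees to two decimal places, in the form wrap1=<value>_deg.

crossed belt: β = asin((r1+r2)/C) = asin(27/35) = 50.4823°
wrap1 = wrap2 = π + 2β = 280.9647°

wrap1=280.96_deg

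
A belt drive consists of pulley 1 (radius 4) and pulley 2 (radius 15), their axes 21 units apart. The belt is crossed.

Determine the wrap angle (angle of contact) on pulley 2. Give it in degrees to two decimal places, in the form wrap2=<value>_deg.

crossed belt: β = asin((r1+r2)/C) = asin(19/21) = 64.7912°
wrap1 = wrap2 = π + 2β = 309.5825°

wrap2=309.58_deg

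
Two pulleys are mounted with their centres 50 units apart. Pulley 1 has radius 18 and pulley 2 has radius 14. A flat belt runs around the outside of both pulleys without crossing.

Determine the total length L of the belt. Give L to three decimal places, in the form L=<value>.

open belt: β = asin((r2−r1)/C) = asin(-4/50) = -4.5886°
wrap1 = π − 2β = 189.1771°
wrap2 = π + 2β = 170.8229°
tangent length = C·cosβ = 49.8397
L = r1·wrap1 + r2·wrap2 + 2·C·cosβ = 18·3.3018 + 14·2.9814 + 2·49.8397 = 200.8511

L=200.851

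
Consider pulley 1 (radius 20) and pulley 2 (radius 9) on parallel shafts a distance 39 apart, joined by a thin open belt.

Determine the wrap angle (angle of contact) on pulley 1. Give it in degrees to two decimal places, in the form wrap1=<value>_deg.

open belt: β = asin((r2−r1)/C) = asin(-11/39) = -16.3827°
wrap1 = π − 2β = 212.7653°
wrap2 = π + 2β = 147.2347°

wrap1=212.77_deg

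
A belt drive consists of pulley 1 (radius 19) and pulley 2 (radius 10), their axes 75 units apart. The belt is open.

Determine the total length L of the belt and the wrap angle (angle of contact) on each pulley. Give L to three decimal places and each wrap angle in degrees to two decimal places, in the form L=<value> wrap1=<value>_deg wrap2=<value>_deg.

open belt: β = asin((r2−r1)/C) = asin(-9/75) = -6.8921°
wrap1 = π − 2β = 193.7842°
wrap2 = π + 2β = 166.2158°
tangent length = C·cosβ = 74.4580
L = r1·wrap1 + r2·wrap2 + 2·C·cosβ = 19·3.3822 + 10·2.9010 + 2·74.4580 = 242.1875

L=242.187 wrap1=193.78_deg wrap2=166.22_deg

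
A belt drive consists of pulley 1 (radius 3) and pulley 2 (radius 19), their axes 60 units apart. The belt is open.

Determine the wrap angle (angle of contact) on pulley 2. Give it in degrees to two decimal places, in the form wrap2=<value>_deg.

wrap2=210.93_deg

open belt: β = asin((r2−r1)/C) = asin(16/60) = 15.4660°
wrap1 = π − 2β = 149.0680°
wrap2 = π + 2β = 210.9320°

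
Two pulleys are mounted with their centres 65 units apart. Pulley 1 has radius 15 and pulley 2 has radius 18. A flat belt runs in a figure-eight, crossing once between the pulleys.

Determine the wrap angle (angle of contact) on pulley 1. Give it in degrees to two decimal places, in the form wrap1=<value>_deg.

crossed belt: β = asin((r1+r2)/C) = asin(33/65) = 30.5102°
wrap1 = wrap2 = π + 2β = 241.0205°

wrap1=241.02_deg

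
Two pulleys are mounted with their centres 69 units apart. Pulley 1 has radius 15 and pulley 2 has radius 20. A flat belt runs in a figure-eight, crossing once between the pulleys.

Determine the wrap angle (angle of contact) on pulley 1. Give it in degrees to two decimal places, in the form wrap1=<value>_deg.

crossed belt: β = asin((r1+r2)/C) = asin(35/69) = 30.4806°
wrap1 = wrap2 = π + 2β = 240.9612°

wrap1=240.96_deg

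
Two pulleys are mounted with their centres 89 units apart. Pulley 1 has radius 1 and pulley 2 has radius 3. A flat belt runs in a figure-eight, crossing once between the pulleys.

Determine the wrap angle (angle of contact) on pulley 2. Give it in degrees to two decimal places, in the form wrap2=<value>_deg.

crossed belt: β = asin((r1+r2)/C) = asin(4/89) = 2.5760°
wrap1 = wrap2 = π + 2β = 185.1519°

wrap2=185.15_deg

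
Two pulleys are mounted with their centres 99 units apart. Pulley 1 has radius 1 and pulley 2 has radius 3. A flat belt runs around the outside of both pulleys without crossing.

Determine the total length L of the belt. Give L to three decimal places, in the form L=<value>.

open belt: β = asin((r2−r1)/C) = asin(2/99) = 1.1576°
wrap1 = π − 2β = 177.6849°
wrap2 = π + 2β = 182.3151°
tangent length = C·cosβ = 98.9798
L = r1·wrap1 + r2·wrap2 + 2·C·cosβ = 1·3.1012 + 3·3.1820 + 2·98.9798 = 210.6068

L=210.607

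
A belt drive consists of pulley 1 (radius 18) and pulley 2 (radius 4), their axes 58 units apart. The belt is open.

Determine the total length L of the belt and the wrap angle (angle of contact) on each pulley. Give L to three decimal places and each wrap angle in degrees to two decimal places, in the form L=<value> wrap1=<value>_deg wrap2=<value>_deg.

L=188.511 wrap1=207.94_deg wrap2=152.06_deg

open belt: β = asin((r2−r1)/C) = asin(-14/58) = -13.9680°
wrap1 = π − 2β = 207.9359°
wrap2 = π + 2β = 152.0641°
tangent length = C·cosβ = 56.2850
L = r1·wrap1 + r2·wrap2 + 2·C·cosβ = 18·3.6292 + 4·2.6540 + 2·56.2850 = 188.5111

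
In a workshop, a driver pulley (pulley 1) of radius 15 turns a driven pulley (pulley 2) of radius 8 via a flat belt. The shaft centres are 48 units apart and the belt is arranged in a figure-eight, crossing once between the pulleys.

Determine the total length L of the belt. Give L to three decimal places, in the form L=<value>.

crossed belt: β = asin((r1+r2)/C) = asin(23/48) = 28.6310°
wrap1 = wrap2 = π + 2β = 237.2620°
tangent length = C·cosβ = 42.1307
L = (r1+r2)·wrap + 2·C·cosβ = 23·4.1410 + 2·42.1307 = 179.5046

L=179.505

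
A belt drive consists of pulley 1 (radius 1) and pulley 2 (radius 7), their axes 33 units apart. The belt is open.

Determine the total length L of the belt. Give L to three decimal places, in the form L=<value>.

L=92.227

open belt: β = asin((r2−r1)/C) = asin(6/33) = 10.4757°
wrap1 = π − 2β = 159.0486°
wrap2 = π + 2β = 200.9514°
tangent length = C·cosβ = 32.4500
L = r1·wrap1 + r2·wrap2 + 2·C·cosβ = 1·2.7759 + 7·3.5073 + 2·32.4500 = 92.2267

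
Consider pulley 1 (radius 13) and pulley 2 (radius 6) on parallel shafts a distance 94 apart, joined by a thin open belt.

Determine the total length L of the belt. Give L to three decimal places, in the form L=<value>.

L=248.212

open belt: β = asin((r2−r1)/C) = asin(-7/94) = -4.2707°
wrap1 = π − 2β = 188.5413°
wrap2 = π + 2β = 171.4587°
tangent length = C·cosβ = 93.7390
L = r1·wrap1 + r2·wrap2 + 2·C·cosβ = 13·3.2907 + 6·2.9925 + 2·93.7390 = 248.2118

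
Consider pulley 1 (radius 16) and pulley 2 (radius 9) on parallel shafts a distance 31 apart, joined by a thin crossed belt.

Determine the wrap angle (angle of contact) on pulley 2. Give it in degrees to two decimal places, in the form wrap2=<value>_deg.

crossed belt: β = asin((r1+r2)/C) = asin(25/31) = 53.7507°
wrap1 = wrap2 = π + 2β = 287.5014°

wrap2=287.50_deg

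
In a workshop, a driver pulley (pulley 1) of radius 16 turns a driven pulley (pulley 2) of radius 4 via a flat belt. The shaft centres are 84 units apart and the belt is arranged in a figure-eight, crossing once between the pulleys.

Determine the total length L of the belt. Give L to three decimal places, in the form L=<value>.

L=235.617

crossed belt: β = asin((r1+r2)/C) = asin(20/84) = 13.7741°
wrap1 = wrap2 = π + 2β = 207.5483°
tangent length = C·cosβ = 81.5843
L = (r1+r2)·wrap + 2·C·cosβ = 20·3.6224 + 2·81.5843 = 235.6166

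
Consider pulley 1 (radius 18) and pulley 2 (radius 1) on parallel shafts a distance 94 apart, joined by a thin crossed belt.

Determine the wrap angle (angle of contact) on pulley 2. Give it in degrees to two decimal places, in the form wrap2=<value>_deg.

crossed belt: β = asin((r1+r2)/C) = asin(19/94) = 11.6614°
wrap1 = wrap2 = π + 2β = 203.3228°

wrap2=203.32_deg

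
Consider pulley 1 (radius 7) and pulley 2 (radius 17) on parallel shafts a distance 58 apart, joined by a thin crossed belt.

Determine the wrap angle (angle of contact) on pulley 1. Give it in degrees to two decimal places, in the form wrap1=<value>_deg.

wrap1=228.89_deg

crossed belt: β = asin((r1+r2)/C) = asin(24/58) = 24.4433°
wrap1 = wrap2 = π + 2β = 228.8867°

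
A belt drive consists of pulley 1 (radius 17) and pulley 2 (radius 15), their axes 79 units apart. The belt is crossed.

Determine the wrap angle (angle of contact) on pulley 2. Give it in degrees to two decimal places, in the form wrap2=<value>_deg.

crossed belt: β = asin((r1+r2)/C) = asin(32/79) = 23.8951°
wrap1 = wrap2 = π + 2β = 227.7902°

wrap2=227.79_deg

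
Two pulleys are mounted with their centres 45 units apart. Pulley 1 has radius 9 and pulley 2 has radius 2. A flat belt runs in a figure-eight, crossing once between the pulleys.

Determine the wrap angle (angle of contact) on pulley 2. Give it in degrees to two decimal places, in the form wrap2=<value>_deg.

crossed belt: β = asin((r1+r2)/C) = asin(11/45) = 14.1490°
wrap1 = wrap2 = π + 2β = 208.2980°

wrap2=208.30_deg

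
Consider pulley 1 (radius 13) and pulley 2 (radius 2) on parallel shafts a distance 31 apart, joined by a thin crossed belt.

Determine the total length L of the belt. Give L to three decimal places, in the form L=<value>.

crossed belt: β = asin((r1+r2)/C) = asin(15/31) = 28.9385°
wrap1 = wrap2 = π + 2β = 237.8771°
tangent length = C·cosβ = 27.1293
L = (r1+r2)·wrap + 2·C·cosβ = 15·4.1517 + 2·27.1293 = 116.5347

L=116.535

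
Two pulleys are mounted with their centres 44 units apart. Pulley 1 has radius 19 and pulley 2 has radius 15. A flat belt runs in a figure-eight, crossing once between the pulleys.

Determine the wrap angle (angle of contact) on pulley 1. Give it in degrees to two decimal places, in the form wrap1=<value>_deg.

crossed belt: β = asin((r1+r2)/C) = asin(34/44) = 50.5994°
wrap1 = wrap2 = π + 2β = 281.1989°

wrap1=281.20_deg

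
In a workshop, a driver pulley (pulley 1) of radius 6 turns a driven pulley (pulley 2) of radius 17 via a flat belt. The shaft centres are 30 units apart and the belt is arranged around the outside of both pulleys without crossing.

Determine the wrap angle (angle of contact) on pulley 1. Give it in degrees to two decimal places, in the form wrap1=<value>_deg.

open belt: β = asin((r2−r1)/C) = asin(11/30) = 21.5102°
wrap1 = π − 2β = 136.9796°
wrap2 = π + 2β = 223.0204°

wrap1=136.98_deg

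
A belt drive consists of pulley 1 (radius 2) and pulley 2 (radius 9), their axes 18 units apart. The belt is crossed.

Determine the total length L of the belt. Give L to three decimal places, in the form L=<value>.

crossed belt: β = asin((r1+r2)/C) = asin(11/18) = 37.6699°
wrap1 = wrap2 = π + 2β = 255.3398°
tangent length = C·cosβ = 14.2478
L = (r1+r2)·wrap + 2·C·cosβ = 11·4.4565 + 2·14.2478 = 77.5173

L=77.517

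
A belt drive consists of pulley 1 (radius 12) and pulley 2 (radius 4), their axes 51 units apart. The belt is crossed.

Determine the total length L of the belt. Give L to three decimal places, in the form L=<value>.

crossed belt: β = asin((r1+r2)/C) = asin(16/51) = 18.2839°
wrap1 = wrap2 = π + 2β = 216.5678°
tangent length = C·cosβ = 48.4252
L = (r1+r2)·wrap + 2·C·cosβ = 16·3.7798 + 2·48.4252 = 157.3275

L=157.328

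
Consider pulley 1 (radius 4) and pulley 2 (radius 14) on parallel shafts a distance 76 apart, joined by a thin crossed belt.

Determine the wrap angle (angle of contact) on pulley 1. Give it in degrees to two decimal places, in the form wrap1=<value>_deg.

crossed belt: β = asin((r1+r2)/C) = asin(18/76) = 13.7002°
wrap1 = wrap2 = π + 2β = 207.4005°

wrap1=207.40_deg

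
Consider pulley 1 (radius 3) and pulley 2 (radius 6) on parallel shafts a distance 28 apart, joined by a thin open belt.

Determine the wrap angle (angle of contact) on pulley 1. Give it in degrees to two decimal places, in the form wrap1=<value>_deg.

open belt: β = asin((r2−r1)/C) = asin(3/28) = 6.1506°
wrap1 = π − 2β = 167.6987°
wrap2 = π + 2β = 192.3013°

wrap1=167.70_deg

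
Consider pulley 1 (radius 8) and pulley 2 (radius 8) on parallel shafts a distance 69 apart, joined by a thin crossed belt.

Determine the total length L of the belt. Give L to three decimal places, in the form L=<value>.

crossed belt: β = asin((r1+r2)/C) = asin(16/69) = 13.4080°
wrap1 = wrap2 = π + 2β = 206.8160°
tangent length = C·cosβ = 67.1193
L = (r1+r2)·wrap + 2·C·cosβ = 16·3.6096 + 2·67.1193 = 191.9925

L=191.993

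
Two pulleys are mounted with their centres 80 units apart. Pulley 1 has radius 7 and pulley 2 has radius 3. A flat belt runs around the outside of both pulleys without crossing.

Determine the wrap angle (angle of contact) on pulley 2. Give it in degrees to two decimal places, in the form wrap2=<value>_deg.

wrap2=174.27_deg

open belt: β = asin((r2−r1)/C) = asin(-4/80) = -2.8660°
wrap1 = π − 2β = 185.7320°
wrap2 = π + 2β = 174.2680°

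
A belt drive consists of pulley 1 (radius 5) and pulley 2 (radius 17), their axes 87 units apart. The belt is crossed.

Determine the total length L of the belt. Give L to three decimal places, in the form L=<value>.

L=248.708

crossed belt: β = asin((r1+r2)/C) = asin(22/87) = 14.6476°
wrap1 = wrap2 = π + 2β = 209.2952°
tangent length = C·cosβ = 84.1724
L = (r1+r2)·wrap + 2·C·cosβ = 22·3.6529 + 2·84.1724 = 248.7085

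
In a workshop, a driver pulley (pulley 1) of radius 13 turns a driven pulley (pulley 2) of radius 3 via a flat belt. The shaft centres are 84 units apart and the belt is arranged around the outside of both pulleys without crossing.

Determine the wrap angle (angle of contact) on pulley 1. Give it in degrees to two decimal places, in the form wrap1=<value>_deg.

open belt: β = asin((r2−r1)/C) = asin(-10/84) = -6.8371°
wrap1 = π − 2β = 193.6743°
wrap2 = π + 2β = 166.3257°

wrap1=193.67_deg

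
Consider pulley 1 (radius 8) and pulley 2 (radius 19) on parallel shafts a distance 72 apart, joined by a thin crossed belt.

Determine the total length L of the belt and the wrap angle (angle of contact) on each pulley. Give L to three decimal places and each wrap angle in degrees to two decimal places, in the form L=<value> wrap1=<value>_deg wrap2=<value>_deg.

L=239.072 wrap1=224.05_deg wrap2=224.05_deg

crossed belt: β = asin((r1+r2)/C) = asin(27/72) = 22.0243°
wrap1 = wrap2 = π + 2β = 224.0486°
tangent length = C·cosβ = 66.7458
L = (r1+r2)·wrap + 2·C·cosβ = 27·3.9104 + 2·66.7458 = 239.0720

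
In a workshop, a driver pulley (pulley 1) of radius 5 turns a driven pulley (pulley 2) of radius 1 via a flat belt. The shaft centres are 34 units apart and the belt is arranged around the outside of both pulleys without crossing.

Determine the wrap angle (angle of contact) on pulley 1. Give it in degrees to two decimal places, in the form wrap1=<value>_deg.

open belt: β = asin((r2−r1)/C) = asin(-4/34) = -6.7563°
wrap1 = π − 2β = 193.5127°
wrap2 = π + 2β = 166.4873°

wrap1=193.51_deg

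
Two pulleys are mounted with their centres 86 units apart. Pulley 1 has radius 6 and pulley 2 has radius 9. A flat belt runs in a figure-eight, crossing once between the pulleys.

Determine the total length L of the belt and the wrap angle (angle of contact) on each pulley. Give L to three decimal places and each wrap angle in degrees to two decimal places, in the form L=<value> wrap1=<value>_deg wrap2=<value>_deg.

crossed belt: β = asin((r1+r2)/C) = asin(15/86) = 10.0448°
wrap1 = wrap2 = π + 2β = 200.0897°
tangent length = C·cosβ = 84.6818
L = (r1+r2)·wrap + 2·C·cosβ = 15·3.4922 + 2·84.6818 = 221.7469

L=221.747 wrap1=200.09_deg wrap2=200.09_deg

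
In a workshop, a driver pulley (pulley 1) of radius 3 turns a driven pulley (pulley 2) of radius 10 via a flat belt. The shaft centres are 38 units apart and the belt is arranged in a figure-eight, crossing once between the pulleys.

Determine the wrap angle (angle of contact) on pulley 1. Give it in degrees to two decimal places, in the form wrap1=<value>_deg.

crossed belt: β = asin((r1+r2)/C) = asin(13/38) = 20.0052°
wrap1 = wrap2 = π + 2β = 220.0104°

wrap1=220.01_deg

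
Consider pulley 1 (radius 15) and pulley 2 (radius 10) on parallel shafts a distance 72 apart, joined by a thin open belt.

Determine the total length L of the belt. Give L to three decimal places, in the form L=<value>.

open belt: β = asin((r2−r1)/C) = asin(-5/72) = -3.9821°
wrap1 = π − 2β = 187.9642°
wrap2 = π + 2β = 172.0358°
tangent length = C·cosβ = 71.8262
L = r1·wrap1 + r2·wrap2 + 2·C·cosβ = 15·3.2806 + 10·3.0026 + 2·71.8262 = 222.8872

L=222.887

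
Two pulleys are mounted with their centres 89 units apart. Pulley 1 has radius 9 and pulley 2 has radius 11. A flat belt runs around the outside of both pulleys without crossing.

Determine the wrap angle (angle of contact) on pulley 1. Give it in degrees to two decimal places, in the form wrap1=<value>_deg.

open belt: β = asin((r2−r1)/C) = asin(2/89) = 1.2877°
wrap1 = π − 2β = 177.4247°
wrap2 = π + 2β = 182.5753°

wrap1=177.42_deg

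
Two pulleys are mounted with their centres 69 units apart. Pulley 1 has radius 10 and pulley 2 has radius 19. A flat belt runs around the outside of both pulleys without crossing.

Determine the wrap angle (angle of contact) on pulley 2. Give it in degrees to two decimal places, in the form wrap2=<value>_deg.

wrap2=194.99_deg

open belt: β = asin((r2−r1)/C) = asin(9/69) = 7.4947°
wrap1 = π − 2β = 165.0106°
wrap2 = π + 2β = 194.9894°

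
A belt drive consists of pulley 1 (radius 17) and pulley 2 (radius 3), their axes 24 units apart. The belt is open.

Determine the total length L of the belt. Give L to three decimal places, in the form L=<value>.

L=119.258

open belt: β = asin((r2−r1)/C) = asin(-14/24) = -35.6853°
wrap1 = π − 2β = 251.3707°
wrap2 = π + 2β = 108.6293°
tangent length = C·cosβ = 19.4936
L = r1·wrap1 + r2·wrap2 + 2·C·cosβ = 17·4.3872 + 3·1.8959 + 2·19.4936 = 119.2582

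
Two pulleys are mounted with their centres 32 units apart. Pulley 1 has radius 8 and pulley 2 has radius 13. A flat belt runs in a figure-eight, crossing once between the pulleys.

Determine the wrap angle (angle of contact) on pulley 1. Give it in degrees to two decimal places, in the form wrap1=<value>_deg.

crossed belt: β = asin((r1+r2)/C) = asin(21/32) = 41.0145°
wrap1 = wrap2 = π + 2β = 262.0290°

wrap1=262.03_deg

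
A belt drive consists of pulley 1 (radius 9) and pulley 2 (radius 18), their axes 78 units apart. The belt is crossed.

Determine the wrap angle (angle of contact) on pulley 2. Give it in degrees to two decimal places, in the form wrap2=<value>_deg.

wrap2=220.50_deg

crossed belt: β = asin((r1+r2)/C) = asin(27/78) = 20.2522°
wrap1 = wrap2 = π + 2β = 220.5045°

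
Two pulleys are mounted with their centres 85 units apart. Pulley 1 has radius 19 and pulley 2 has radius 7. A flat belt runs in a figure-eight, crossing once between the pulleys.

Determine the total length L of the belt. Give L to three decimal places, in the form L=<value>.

L=259.698

crossed belt: β = asin((r1+r2)/C) = asin(26/85) = 17.8113°
wrap1 = wrap2 = π + 2β = 215.6225°
tangent length = C·cosβ = 80.9259
L = (r1+r2)·wrap + 2·C·cosβ = 26·3.7633 + 2·80.9259 = 259.6982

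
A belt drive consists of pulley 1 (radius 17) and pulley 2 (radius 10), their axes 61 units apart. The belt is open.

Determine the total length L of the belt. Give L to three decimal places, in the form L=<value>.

open belt: β = asin((r2−r1)/C) = asin(-7/61) = -6.5894°
wrap1 = π − 2β = 193.1789°
wrap2 = π + 2β = 166.8211°
tangent length = C·cosβ = 60.5970
L = r1·wrap1 + r2·wrap2 + 2·C·cosβ = 17·3.3716 + 10·2.9116 + 2·60.5970 = 207.6272

L=207.627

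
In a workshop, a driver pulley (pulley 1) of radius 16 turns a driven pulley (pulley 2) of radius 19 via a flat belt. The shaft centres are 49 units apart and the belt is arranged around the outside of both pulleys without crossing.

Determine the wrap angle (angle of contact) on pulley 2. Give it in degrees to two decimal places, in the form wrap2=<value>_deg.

open belt: β = asin((r2−r1)/C) = asin(3/49) = 3.5101°
wrap1 = π − 2β = 172.9798°
wrap2 = π + 2β = 187.0202°

wrap2=187.02_deg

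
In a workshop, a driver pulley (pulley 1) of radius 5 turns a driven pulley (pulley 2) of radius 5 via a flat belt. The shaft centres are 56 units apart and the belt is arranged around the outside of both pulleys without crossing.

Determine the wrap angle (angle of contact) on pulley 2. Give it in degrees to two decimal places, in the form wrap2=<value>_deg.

wrap2=180.00_deg

open belt: β = asin((r2−r1)/C) = asin(0/56) = 0.0000°
wrap1 = π − 2β = 180.0000°
wrap2 = π + 2β = 180.0000°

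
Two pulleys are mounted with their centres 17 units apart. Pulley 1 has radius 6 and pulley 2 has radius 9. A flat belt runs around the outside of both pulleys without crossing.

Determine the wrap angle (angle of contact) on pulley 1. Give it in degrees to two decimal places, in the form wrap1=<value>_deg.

open belt: β = asin((r2−r1)/C) = asin(3/17) = 10.1642°
wrap1 = π − 2β = 159.6715°
wrap2 = π + 2β = 200.3285°

wrap1=159.67_deg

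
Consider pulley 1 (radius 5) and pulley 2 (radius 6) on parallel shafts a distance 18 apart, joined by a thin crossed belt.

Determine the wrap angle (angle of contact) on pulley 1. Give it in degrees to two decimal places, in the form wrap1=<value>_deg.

wrap1=255.34_deg

crossed belt: β = asin((r1+r2)/C) = asin(11/18) = 37.6699°
wrap1 = wrap2 = π + 2β = 255.3398°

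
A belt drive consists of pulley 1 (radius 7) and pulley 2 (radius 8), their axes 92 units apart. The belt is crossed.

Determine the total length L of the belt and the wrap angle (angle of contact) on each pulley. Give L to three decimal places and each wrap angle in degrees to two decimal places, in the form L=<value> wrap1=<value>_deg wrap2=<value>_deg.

L=233.575 wrap1=198.77_deg wrap2=198.77_deg

crossed belt: β = asin((r1+r2)/C) = asin(15/92) = 9.3836°
wrap1 = wrap2 = π + 2β = 198.7672°
tangent length = C·cosβ = 90.7689
L = (r1+r2)·wrap + 2·C·cosβ = 15·3.4691 + 2·90.7689 = 233.5750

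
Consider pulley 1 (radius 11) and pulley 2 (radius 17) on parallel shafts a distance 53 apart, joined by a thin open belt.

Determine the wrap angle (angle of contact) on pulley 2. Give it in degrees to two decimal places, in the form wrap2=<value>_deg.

wrap2=193.00_deg

open belt: β = asin((r2−r1)/C) = asin(6/53) = 6.5002°
wrap1 = π − 2β = 166.9995°
wrap2 = π + 2β = 193.0005°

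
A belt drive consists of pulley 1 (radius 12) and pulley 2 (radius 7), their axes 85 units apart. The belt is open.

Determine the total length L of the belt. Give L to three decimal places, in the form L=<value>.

L=229.984

open belt: β = asin((r2−r1)/C) = asin(-5/85) = -3.3723°
wrap1 = π − 2β = 186.7446°
wrap2 = π + 2β = 173.2554°
tangent length = C·cosβ = 84.8528
L = r1·wrap1 + r2·wrap2 + 2·C·cosβ = 12·3.2593 + 7·3.0239 + 2·84.8528 = 229.9845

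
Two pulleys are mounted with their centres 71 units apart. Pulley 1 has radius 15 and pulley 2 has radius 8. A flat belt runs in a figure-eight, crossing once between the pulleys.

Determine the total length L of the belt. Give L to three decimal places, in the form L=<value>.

crossed belt: β = asin((r1+r2)/C) = asin(23/71) = 18.9016°
wrap1 = wrap2 = π + 2β = 217.8032°
tangent length = C·cosβ = 67.1714
L = (r1+r2)·wrap + 2·C·cosβ = 23·3.8014 + 2·67.1714 = 221.7746

L=221.775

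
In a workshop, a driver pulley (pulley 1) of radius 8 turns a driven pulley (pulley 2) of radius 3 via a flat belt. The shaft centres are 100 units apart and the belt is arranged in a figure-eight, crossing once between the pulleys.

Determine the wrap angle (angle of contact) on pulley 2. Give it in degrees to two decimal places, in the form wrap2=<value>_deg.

wrap2=192.63_deg

crossed belt: β = asin((r1+r2)/C) = asin(11/100) = 6.3153°
wrap1 = wrap2 = π + 2β = 192.6306°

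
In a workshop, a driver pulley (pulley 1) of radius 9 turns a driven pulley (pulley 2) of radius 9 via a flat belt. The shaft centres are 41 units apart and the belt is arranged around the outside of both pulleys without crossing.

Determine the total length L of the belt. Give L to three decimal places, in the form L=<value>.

L=138.549

open belt: β = asin((r2−r1)/C) = asin(0/41) = 0.0000°
wrap1 = π − 2β = 180.0000°
wrap2 = π + 2β = 180.0000°
tangent length = C·cosβ = 41.0000
L = r1·wrap1 + r2·wrap2 + 2·C·cosβ = 9·3.1416 + 9·3.1416 + 2·41.0000 = 138.5487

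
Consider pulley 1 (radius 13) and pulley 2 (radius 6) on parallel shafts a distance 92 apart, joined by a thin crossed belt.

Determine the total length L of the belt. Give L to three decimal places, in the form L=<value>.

L=247.628

crossed belt: β = asin((r1+r2)/C) = asin(19/92) = 11.9186°
wrap1 = wrap2 = π + 2β = 203.8372°
tangent length = C·cosβ = 90.0167
L = (r1+r2)·wrap + 2·C·cosβ = 19·3.5576 + 2·90.0167 = 247.6283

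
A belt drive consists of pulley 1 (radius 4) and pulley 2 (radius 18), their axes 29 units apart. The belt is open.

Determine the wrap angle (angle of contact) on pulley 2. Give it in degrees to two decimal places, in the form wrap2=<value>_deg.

open belt: β = asin((r2−r1)/C) = asin(14/29) = 28.8657°
wrap1 = π − 2β = 122.2685°
wrap2 = π + 2β = 237.7315°

wrap2=237.73_deg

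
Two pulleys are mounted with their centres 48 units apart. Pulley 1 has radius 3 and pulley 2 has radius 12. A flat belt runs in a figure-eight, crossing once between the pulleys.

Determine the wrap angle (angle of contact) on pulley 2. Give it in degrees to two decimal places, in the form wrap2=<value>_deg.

wrap2=216.42_deg

crossed belt: β = asin((r1+r2)/C) = asin(15/48) = 18.2100°
wrap1 = wrap2 = π + 2β = 216.4199°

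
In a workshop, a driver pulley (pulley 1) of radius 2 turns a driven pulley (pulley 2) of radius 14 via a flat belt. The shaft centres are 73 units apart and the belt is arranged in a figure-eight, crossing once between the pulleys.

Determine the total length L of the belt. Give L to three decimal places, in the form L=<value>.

crossed belt: β = asin((r1+r2)/C) = asin(16/73) = 12.6608°
wrap1 = wrap2 = π + 2β = 205.3215°
tangent length = C·cosβ = 71.2250
L = (r1+r2)·wrap + 2·C·cosβ = 16·3.5835 + 2·71.2250 = 199.7866

L=199.787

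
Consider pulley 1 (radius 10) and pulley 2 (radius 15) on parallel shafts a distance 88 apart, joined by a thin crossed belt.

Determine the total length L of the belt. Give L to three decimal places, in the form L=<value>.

crossed belt: β = asin((r1+r2)/C) = asin(25/88) = 16.5045°
wrap1 = wrap2 = π + 2β = 213.0090°
tangent length = C·cosβ = 84.3742
L = (r1+r2)·wrap + 2·C·cosβ = 25·3.7177 + 2·84.3742 = 261.6911

L=261.691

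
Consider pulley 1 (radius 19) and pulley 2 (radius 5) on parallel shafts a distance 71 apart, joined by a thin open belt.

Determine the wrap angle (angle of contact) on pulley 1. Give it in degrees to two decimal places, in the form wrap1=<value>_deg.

wrap1=202.74_deg

open belt: β = asin((r2−r1)/C) = asin(-14/71) = -11.3723°
wrap1 = π − 2β = 202.7446°
wrap2 = π + 2β = 157.2554°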